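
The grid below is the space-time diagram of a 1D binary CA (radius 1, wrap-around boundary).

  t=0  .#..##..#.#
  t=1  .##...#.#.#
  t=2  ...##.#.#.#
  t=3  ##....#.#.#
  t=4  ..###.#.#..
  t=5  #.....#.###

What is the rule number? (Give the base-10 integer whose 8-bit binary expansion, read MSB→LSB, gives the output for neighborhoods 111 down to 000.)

21

  ###|.  b7=0 t=3,i=0
  ##.|.  b6=0 t=0,i=5
  #.#|.  b5=0 t=0,i=0
  #..|#  b4=1 t=0,i=2
  .##|.  b3=0 t=0,i=4
  .#.|#  b2=1 t=0,i=1
  ..#|.  b1=0 t=0,i=3
  ...|#  b0=1 t=1,i=4
  bits 00010101 = 21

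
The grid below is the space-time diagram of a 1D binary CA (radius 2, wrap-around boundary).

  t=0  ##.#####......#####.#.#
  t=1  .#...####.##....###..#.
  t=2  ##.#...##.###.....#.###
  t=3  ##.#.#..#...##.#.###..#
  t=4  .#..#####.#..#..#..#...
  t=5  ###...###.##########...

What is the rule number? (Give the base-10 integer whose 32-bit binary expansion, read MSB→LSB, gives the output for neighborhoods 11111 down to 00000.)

  #####|#  b31=1 t=0,i=5
  ####.|#  b30=1 t=0,i=6
  ###.#|#  b29=1 t=0,i=1
  ###..|#  b28=1 t=0,i=7
  ##.##|.  b27=0 t=0,i=2
  ##.#.|.  b26=0 t=0,i=19
  ##..#|.  b25=0 t=1,i=19
  ##...|#  b24=1 t=0,i=8
  #.###|.  b23=0 t=0,i=3
  #.##.|#  b22=1 t=1,i=10
  #.#.#|.  b21=0 t=0,i=20
  #.#..|#  b20=1 t=2,i=3
  #..##|.  b19=0 t=3,i=21
  #..#.|#  b18=1 t=1,i=0
  #...#|#  b17=1 t=1,i=3
  #....|.  b16=0 t=0,i=9
  .####|.  b15=0 t=0,i=4
  .###.|.  b14=0 t=0,i=0
  .##.#|#  b13=1 t=2,i=8
  .##..|#  b12=1 t=1,i=11
  .#.##|#  b11=1 t=0,i=21
  .#.#.|#  b10=1 t=3,i=4
  .#..#|#  b9=1 t=1,i=22
  .#...|.  b8=0 t=1,i=2
  ..###|.  b7=0 t=0,i=14
  ..##.|.  b6=0 t=2,i=7
  ..#.#|#  b5=1 t=2,i=18
  ..#..|#  b4=1 t=1,i=1
  ...##|.  b3=0 t=0,i=13
  ...#.|#  b2=1 t=2,i=17
  ....#|.  b1=0 t=0,i=12
  .....|#  b0=1 t=0,i=10
  bits 11110001010101100011111000110101 = 4048961077

4048961077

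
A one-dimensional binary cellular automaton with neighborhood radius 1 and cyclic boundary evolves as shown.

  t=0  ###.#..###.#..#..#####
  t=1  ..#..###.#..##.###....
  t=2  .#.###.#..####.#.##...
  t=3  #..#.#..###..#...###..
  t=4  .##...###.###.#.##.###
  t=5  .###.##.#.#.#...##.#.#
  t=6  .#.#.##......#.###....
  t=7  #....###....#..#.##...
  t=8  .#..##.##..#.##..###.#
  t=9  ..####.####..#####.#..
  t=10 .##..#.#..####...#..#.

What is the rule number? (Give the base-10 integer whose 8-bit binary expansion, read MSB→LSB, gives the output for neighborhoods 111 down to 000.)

90

  ### -> .   bit 7 = 0  t=0,i=0
  ##. -> #   bit 6 = 1  t=0,i=2
  #.# -> .   bit 5 = 0  t=0,i=3
  #.. -> #   bit 4 = 1  t=0,i=5
  .## -> #   bit 3 = 1  t=0,i=7
  .#. -> .   bit 2 = 0  t=0,i=4
  ..# -> #   bit 1 = 1  t=0,i=6
  ... -> .   bit 0 = 0  t=1,i=0
  bits 01011010 = 90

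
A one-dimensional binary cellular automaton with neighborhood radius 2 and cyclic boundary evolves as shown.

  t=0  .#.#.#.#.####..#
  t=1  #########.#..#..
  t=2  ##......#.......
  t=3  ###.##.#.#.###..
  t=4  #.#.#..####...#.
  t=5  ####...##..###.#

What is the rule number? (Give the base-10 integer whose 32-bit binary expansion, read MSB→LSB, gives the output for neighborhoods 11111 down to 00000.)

593665477

  [31] ##### => .  t=1,i=2
  [30] ####. => .  t=0,i=11
  [29] ###.# => #  t=1,i=8
  [28] ###.. => .  t=0,i=12
  [27] ##.## => .  t=3,i=3
  [26] ##.#. => .  t=1,i=9
  [25] ##..# => #  t=0,i=13
  [24] ##... => #  t=2,i=2
  [23] #.### => .  t=0,i=9
  [22] #.##. => #  t=3,i=4
  [21] #.#.# => #  t=0,i=1
  [20] #.#.. => .  t=1,i=10
  [19] #..## => .  t=1,i=15
  [18] #..#. => .  t=0,i=14
  [17] #...# => #  t=4,i=12
  [16] #.... => .  t=2,i=3
  [15] .#### => #  t=0,i=10
  [14] .###. => .  t=3,i=1
  [13] .##.# => .  t=3,i=5
  [12] .##.. => #  t=2,i=1
  [11] .#.## => #  t=0,i=8
  [10] .#.#. => #  t=0,i=0
  [9] .#..# => .  t=1,i=11
  [8] .#... => #  t=2,i=9
  [7] ..### => #  t=1,i=0
  [6] ..##. => #  t=2,i=0
  [5] ..#.# => .  t=0,i=15
  [4] ..#.. => .  t=1,i=13
  [3] ...## => .  t=2,i=15
  [2] ...#. => #  t=2,i=7
  [1] ....# => .  t=2,i=6
  [0] ..... => #  t=2,i=4
  bits 00100011011000101001110111000101 = 593665477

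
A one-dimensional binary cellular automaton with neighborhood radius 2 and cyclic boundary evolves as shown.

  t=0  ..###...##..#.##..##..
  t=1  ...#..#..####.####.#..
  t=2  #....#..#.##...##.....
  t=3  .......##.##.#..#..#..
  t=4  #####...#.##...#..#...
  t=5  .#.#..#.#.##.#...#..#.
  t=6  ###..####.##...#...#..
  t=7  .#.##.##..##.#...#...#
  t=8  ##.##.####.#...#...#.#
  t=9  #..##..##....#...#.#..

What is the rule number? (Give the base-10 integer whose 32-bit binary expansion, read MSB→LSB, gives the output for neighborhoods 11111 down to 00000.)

1114567713

  ##### -> .   bit 31 = 0  t=4,i=2
  ####. -> #   bit 30 = 1  t=1,i=11
  ###.# -> .   bit 29 = 0  t=1,i=12
  ###.. -> .   bit 28 = 0  t=0,i=4
  ##.## -> .   bit 27 = 0  t=1,i=13
  ##.#. -> .   bit 26 = 0  t=1,i=18
  ##..# -> #   bit 25 = 1  t=0,i=10
  ##... -> .   bit 24 = 0  t=0,i=5
  #.### -> .   bit 23 = 0  t=1,i=14
  #.##. -> #   bit 22 = 1  t=0,i=14
  #.#.# -> #   bit 21 = 1  t=5,i=8
  #.#.. -> .   bit 20 = 0  t=1,i=19
  #..## -> #   bit 19 = 1  t=0,i=17
  #..#. -> #   bit 18 = 1  t=0,i=11
  #...# -> #   bit 17 = 1  t=0,i=6
  #.... -> .   bit 16 = 0  t=0,i=21
  .#### -> #   bit 15 = 1  t=1,i=10
  .###. -> #   bit 14 = 1  t=0,i=3
  .##.# -> #   bit 13 = 1  t=3,i=8
  .##.. -> #   bit 12 = 1  t=0,i=9
  .#.## -> .   bit 11 = 0  t=0,i=13
  .#.#. -> #   bit 10 = 1  t=5,i=2
  .#..# -> .   bit 9 = 0  t=1,i=4
  .#... -> .   bit 8 = 0  t=1,i=20
  ..### -> .   bit 7 = 0  t=0,i=2
  ..##. -> .   bit 6 = 0  t=0,i=8
  ..#.# -> #   bit 5 = 1  t=0,i=12
  ..#.. -> .   bit 4 = 0  t=1,i=3
  ...## -> .   bit 3 = 0  t=0,i=1
  ...#. -> .   bit 2 = 0  t=1,i=2
  ....# -> .   bit 1 = 0  t=0,i=0
  ..... -> #   bit 0 = 1  t=1,i=0
  bits 01000010011011101111010000100001 = 1114567713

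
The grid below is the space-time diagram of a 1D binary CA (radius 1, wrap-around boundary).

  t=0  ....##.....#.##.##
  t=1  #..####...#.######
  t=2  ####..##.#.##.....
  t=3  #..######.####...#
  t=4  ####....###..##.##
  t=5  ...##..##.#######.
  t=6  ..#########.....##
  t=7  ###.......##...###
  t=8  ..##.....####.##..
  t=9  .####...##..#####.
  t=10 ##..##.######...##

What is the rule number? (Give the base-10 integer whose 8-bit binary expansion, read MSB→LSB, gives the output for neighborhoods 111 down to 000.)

122

  nb ###: next=.  (t=1,i=4, bit7=0)
  nb ##.: next=#  (t=0,i=5, bit6=1)
  nb #.#: next=#  (t=0,i=12, bit5=1)
  nb #..: next=#  (t=0,i=0, bit4=1)
  nb .##: next=#  (t=0,i=4, bit3=1)
  nb .#.: next=.  (t=0,i=11, bit2=0)
  nb ..#: next=#  (t=0,i=3, bit1=1)
  nb ...: next=.  (t=0,i=1, bit0=0)
  bits 01111010 = 122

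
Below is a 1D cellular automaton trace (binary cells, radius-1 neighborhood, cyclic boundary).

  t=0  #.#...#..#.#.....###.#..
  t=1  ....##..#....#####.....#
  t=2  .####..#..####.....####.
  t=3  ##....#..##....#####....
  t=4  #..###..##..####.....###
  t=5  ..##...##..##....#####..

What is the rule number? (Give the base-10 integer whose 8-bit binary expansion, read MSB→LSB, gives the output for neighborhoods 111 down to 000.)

11

  [7] ### => .  t=0,i=18
  [6] ##. => .  t=0,i=19
  [5] #.# => .  t=0,i=1
  [4] #.. => .  t=0,i=3
  [3] .## => #  t=0,i=17
  [2] .#. => .  t=0,i=0
  [1] ..# => #  t=0,i=5
  [0] ... => #  t=0,i=4
  bits 00001011 = 11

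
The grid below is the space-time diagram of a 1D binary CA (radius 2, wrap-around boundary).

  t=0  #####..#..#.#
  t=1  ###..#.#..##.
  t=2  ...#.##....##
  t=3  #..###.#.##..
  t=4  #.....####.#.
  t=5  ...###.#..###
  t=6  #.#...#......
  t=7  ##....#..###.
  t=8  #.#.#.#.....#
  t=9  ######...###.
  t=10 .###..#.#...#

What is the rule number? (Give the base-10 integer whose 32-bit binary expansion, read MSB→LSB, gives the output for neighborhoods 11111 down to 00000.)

2405477435

  #####|#  b31=1 t=0,i=1
  ####.|.  b30=0 t=0,i=3
  ###.#|.  b29=0 t=3,i=5
  ###..|.  b28=0 t=0,i=4
  ##.##|#  b27=1 t=1,i=12
  ##.#.|#  b26=1 t=3,i=6
  ##..#|#  b25=1 t=0,i=5
  ##...|#  b24=1 t=2,i=0
  #.###|.  b23=0 t=0,i=12
  #.##.|#  b22=1 t=2,i=5
  #.#.#|#  b21=1 t=3,i=7
  #.#..|.  b20=0 t=1,i=7
  #..##|.  b19=0 t=1,i=9
  #..#.|.  b18=0 t=0,i=6
  #...#|.  b17=0 t=2,i=1
  #....|.  b16=0 t=2,i=8
  .####|#  b15=1 t=0,i=0
  .###.|.  b14=0 t=1,i=1
  .##.#|#  b13=1 t=1,i=11
  .##..|.  b12=0 t=2,i=6
  .#.##|#  b11=1 t=0,i=11
  .#.#.|#  b10=1 t=1,i=6
  .#..#|.  b9=0 t=0,i=8
  .#...|.  b8=0 t=4,i=1
  ..###|.  b7=0 t=3,i=3
  ..##.|.  b6=0 t=1,i=10
  ..#.#|#  b5=1 t=0,i=10
  ..#..|#  b4=1 t=0,i=7
  ...##|#  b3=1 t=2,i=10
  ...#.|.  b2=0 t=2,i=2
  ....#|#  b1=1 t=2,i=9
  .....|#  b0=1 t=4,i=3
  bits 10001111011000001010110000111011 = 2405477435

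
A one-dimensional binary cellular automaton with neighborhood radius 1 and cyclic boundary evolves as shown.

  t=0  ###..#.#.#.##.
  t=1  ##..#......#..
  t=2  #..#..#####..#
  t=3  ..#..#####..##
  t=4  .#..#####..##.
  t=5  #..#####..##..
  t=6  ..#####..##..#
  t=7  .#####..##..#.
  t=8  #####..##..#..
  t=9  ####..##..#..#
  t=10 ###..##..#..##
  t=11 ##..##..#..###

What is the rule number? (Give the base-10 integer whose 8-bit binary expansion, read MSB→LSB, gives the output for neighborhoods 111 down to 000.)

139

  [7] ### => #  t=0,i=1
  [6] ##. => .  t=0,i=2
  [5] #.# => .  t=0,i=6
  [4] #.. => .  t=0,i=3
  [3] .## => #  t=0,i=0
  [2] .#. => .  t=0,i=5
  [1] ..# => #  t=0,i=4
  [0] ... => #  t=1,i=6
  bits 10001011 = 139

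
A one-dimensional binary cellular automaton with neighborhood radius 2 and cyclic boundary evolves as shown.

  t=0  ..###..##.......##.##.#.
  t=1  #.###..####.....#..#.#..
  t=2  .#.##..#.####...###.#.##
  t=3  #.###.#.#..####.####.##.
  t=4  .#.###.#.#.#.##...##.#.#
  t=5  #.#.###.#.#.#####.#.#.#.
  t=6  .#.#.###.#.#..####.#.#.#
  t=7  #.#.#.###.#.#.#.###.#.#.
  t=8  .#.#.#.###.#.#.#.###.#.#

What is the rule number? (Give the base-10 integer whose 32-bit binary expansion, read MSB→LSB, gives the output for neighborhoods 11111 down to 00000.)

  #####|#  b31=1 t=5,i=14
  ####.|#  b30=1 t=1,i=9
  ###.#|#  b29=1 t=2,i=18
  ###..|#  b28=1 t=0,i=4
  ##.##|.  b27=0 t=0,i=18
  ##.#.|#  b26=1 t=0,i=21
  ##..#|.  b25=0 t=0,i=5
  ##...|#  b24=1 t=0,i=9
  #.###|.  b23=0 t=1,i=2
  #.##.|#  b22=1 t=0,i=19
  #.#.#|.  b21=0 t=2,i=1
  #.#..|.  b20=0 t=0,i=22
  #..##|.  b19=0 t=0,i=6
  #..#.|#  b18=1 t=1,i=18
  #...#|#  b17=1 t=0,i=0
  #....|#  b16=1 t=0,i=10
  .####|.  b15=0 t=1,i=8
  .###.|#  b14=1 t=0,i=3
  .##.#|.  b13=0 t=0,i=17
  .##..|#  b12=1 t=0,i=8
  .#.##|#  b11=1 t=1,i=1
  .#.#.|#  b10=1 t=1,i=20
  .#..#|#  b9=1 t=1,i=17
  .#...|.  b8=0 t=0,i=23
  ..###|#  b7=1 t=0,i=2
  ..##.|#  b6=1 t=0,i=7
  ..#.#|.  b5=0 t=1,i=0
  ..#..|#  b4=1 t=1,i=16
  ...##|.  b3=0 t=0,i=1
  ...#.|.  b2=0 t=1,i=15
  ....#|.  b1=0 t=0,i=14
  .....|.  b0=0 t=0,i=11
  bits 11110101010001110101111011010000 = 4115095248

4115095248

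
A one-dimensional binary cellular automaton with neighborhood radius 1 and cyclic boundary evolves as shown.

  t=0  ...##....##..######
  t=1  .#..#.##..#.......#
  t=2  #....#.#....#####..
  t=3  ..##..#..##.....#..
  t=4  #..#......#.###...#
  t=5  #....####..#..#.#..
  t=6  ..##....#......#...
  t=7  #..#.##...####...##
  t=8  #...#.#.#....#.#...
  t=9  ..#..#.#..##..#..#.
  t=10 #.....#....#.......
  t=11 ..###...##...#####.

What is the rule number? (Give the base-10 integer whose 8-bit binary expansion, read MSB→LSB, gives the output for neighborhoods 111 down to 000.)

  ###|.  b7=0 t=0,i=14
  ##.|#  b6=1 t=0,i=4
  #.#|#  b5=1 t=1,i=0
  #..|.  b4=0 t=0,i=0
  .##|.  b3=0 t=0,i=3
  .#.|.  b2=0 t=1,i=1
  ..#|.  b1=0 t=0,i=2
  ...|#  b0=1 t=0,i=1
  bits 01100001 = 97

97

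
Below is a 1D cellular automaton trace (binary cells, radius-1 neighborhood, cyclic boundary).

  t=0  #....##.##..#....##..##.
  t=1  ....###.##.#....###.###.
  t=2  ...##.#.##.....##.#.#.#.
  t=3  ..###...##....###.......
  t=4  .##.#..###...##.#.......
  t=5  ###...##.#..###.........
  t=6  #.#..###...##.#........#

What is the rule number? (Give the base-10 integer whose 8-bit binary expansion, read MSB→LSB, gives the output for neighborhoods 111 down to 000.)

74

  ### -> .   bit 7 = 0  t=1,i=5
  ##. -> #   bit 6 = 1  t=0,i=6
  #.# -> .   bit 5 = 0  t=0,i=7
  #.. -> .   bit 4 = 0  t=0,i=1
  .## -> #   bit 3 = 1  t=0,i=5
  .#. -> .   bit 2 = 0  t=0,i=0
  ..# -> #   bit 1 = 1  t=0,i=4
  ... -> .   bit 0 = 0  t=0,i=2
  bits 01001010 = 74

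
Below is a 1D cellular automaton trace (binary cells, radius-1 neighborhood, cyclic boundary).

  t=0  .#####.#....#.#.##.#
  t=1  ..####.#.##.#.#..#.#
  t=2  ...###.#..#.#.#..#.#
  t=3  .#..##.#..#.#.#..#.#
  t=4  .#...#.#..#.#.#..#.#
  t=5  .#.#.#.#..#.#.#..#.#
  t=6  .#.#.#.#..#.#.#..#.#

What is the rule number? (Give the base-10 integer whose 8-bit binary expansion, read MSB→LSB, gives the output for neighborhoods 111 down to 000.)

  ### -> #   bit 7 = 1  t=0,i=2
  ##. -> #   bit 6 = 1  t=0,i=5
  #.# -> .   bit 5 = 0  t=0,i=0
  #.. -> .   bit 4 = 0  t=0,i=8
  .## -> .   bit 3 = 0  t=0,i=1
  .#. -> #   bit 2 = 1  t=0,i=7
  ..# -> .   bit 1 = 0  t=0,i=11
  ... -> #   bit 0 = 1  t=0,i=9
  bits 11000101 = 197

197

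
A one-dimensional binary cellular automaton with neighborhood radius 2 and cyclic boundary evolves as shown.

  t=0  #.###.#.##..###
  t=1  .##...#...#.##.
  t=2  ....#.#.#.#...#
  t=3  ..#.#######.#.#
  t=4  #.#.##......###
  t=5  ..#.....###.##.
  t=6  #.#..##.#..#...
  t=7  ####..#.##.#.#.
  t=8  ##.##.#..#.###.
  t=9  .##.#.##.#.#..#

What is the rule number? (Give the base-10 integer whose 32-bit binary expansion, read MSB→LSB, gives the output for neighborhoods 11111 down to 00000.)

447915699

  #####|.  b31=0 t=3,i=6
  ####.|.  b30=0 t=0,i=14
  ###.#|.  b29=0 t=0,i=0
  ###..|#  b28=1 t=7,i=3
  ##.##|#  b27=1 t=0,i=1
  ##.#.|.  b26=0 t=0,i=5
  ##..#|#  b25=1 t=0,i=10
  ##...|.  b24=0 t=1,i=3
  #.###|#  b23=1 t=0,i=2
  #.##.|.  b22=0 t=0,i=8
  #.#.#|#  b21=1 t=0,i=6
  #.#..|#  b20=1 t=2,i=10
  #..##|.  b19=0 t=0,i=11
  #..#.|.  b18=0 t=3,i=1
  #...#|#  b17=1 t=1,i=4
  #....|.  b16=0 t=2,i=1
  .####|#  b15=1 t=0,i=13
  .###.|.  b14=0 t=0,i=3
  .##.#|#  b13=1 t=6,i=6
  .##..|.  b12=0 t=0,i=9
  .#.##|.  b11=0 t=0,i=7
  .#.#.|#  b10=1 t=2,i=5
  .#..#|#  b9=1 t=3,i=0
  .#...|.  b8=0 t=1,i=7
  ..###|#  b7=1 t=0,i=12
  ..##.|.  b6=0 t=1,i=1
  ..#.#|#  b5=1 t=1,i=10
  ..#..|#  b4=1 t=1,i=6
  ...##|.  b3=0 t=4,i=11
  ...#.|.  b2=0 t=1,i=5
  ....#|#  b1=1 t=2,i=2
  .....|#  b0=1 t=4,i=8
  bits 00011010101100101010011010110011 = 447915699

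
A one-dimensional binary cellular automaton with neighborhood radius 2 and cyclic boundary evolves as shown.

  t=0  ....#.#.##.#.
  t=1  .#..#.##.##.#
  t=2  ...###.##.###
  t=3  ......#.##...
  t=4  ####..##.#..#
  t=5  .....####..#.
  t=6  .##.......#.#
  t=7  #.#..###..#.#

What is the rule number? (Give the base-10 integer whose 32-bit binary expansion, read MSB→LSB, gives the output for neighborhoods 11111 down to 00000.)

  nb #####: next=.  (t=4,i=1, bit31=0)
  nb ####.: next=.  (t=4,i=2, bit30=0)
  nb ###.#: next=.  (t=2,i=5, bit29=0)
  nb ###..: next=.  (t=2,i=12, bit28=0)
  nb ##.##: next=#  (t=1,i=8, bit27=1)
  nb ##.#.: next=#  (t=0,i=10, bit26=1)
  nb ##..#: next=.  (t=4,i=4, bit25=0)
  nb ##...: next=.  (t=2,i=0, bit24=0)
  nb #.###: next=.  (t=2,i=10, bit23=0)
  nb #.##.: next=.  (t=0,i=8, bit22=0)
  nb #.#.#: next=#  (t=0,i=6, bit21=1)
  nb #.#..: next=.  (t=0,i=11, bit20=0)
  nb #..##: next=#  (t=4,i=5, bit19=1)
  nb #..#.: next=#  (t=1,i=3, bit18=1)
  nb #...#: next=.  (t=2,i=1, bit17=0)
  nb #....: next=.  (t=0,i=0, bit16=0)
  nb .####: next=.  (t=4,i=0, bit15=0)
  nb .###.: next=.  (t=2,i=4, bit14=0)
  nb .##.#: next=#  (t=0,i=9, bit13=1)
  nb .##..: next=#  (t=3,i=9, bit12=1)
  nb .#.##: next=#  (t=0,i=7, bit11=1)
  nb .#.#.: next=.  (t=0,i=5, bit10=0)
  nb .#..#: next=.  (t=1,i=2, bit9=0)
  nb .#...: next=#  (t=0,i=12, bit8=1)
  nb ..###: next=.  (t=2,i=3, bit7=0)
  nb ..##.: next=#  (t=4,i=6, bit6=1)
  nb ..#.#: next=#  (t=0,i=4, bit5=1)
  nb ..#..: next=.  (t=5,i=11, bit4=0)
  nb ...##: next=.  (t=2,i=2, bit3=0)
  nb ...#.: next=.  (t=0,i=3, bit2=0)
  nb ....#: next=.  (t=0,i=2, bit1=0)
  nb .....: next=#  (t=0,i=1, bit0=1)
  bits 00001100001011000011100101100001 = 204224865

204224865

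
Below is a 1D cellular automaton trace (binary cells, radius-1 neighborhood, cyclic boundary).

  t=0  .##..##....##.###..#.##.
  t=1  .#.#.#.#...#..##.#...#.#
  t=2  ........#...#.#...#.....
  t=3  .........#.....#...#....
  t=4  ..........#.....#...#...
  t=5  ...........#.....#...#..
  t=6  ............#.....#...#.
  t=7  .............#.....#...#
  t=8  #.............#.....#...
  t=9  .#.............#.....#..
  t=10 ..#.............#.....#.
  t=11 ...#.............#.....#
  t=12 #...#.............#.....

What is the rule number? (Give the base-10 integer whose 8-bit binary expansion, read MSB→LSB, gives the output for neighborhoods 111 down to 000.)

152

  ###|#  b7=1 t=0,i=15
  ##.|.  b6=0 t=0,i=2
  #.#|.  b5=0 t=0,i=13
  #..|#  b4=1 t=0,i=3
  .##|#  b3=1 t=0,i=1
  .#.|.  b2=0 t=0,i=19
  ..#|.  b1=0 t=0,i=0
  ...|.  b0=0 t=0,i=8
  bits 10011000 = 152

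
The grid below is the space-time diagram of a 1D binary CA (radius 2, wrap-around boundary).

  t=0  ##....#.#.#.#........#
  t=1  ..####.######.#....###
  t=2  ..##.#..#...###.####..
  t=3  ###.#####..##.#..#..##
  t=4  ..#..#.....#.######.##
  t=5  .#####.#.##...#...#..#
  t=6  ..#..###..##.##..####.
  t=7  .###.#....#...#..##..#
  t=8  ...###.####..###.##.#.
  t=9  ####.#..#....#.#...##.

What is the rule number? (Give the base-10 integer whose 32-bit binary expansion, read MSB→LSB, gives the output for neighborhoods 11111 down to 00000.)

624269022

  ##### -> .   bit 31 = 0  t=1,i=9
  ####. -> .   bit 30 = 0  t=1,i=4
  ###.# -> #   bit 29 = 1  t=1,i=5
  ###.. -> .   bit 28 = 0  t=0,i=1
  ##.## -> .   bit 27 = 0  t=1,i=6
  ##.#. -> #   bit 26 = 1  t=1,i=13
  ##..# -> .   bit 25 = 0  t=1,i=0
  ##... -> #   bit 24 = 1  t=0,i=2
  #.### -> .   bit 23 = 0  t=1,i=7
  #.##. -> .   bit 22 = 0  t=4,i=20
  #.#.# -> #   bit 21 = 1  t=0,i=8
  #.#.. -> #   bit 20 = 1  t=0,i=12
  #..## -> .   bit 19 = 0  t=1,i=1
  #..#. -> #   bit 18 = 1  t=2,i=7
  #...# -> .   bit 17 = 0  t=2,i=10
  #.... -> #   bit 16 = 1  t=0,i=3
  .#### -> #   bit 15 = 1  t=1,i=3
  .###. -> .   bit 14 = 0  t=0,i=0
  .##.# -> .   bit 13 = 0  t=2,i=3
  .##.. -> #   bit 12 = 1  t=4,i=21
  .#.## -> .   bit 11 = 0  t=4,i=12
  .#.#. -> #   bit 10 = 1  t=0,i=7
  .#..# -> #   bit 9 = 1  t=2,i=6
  .#... -> .   bit 8 = 0  t=0,i=13
  ..### -> #   bit 7 = 1  t=0,i=21
  ..##. -> #   bit 6 = 1  t=2,i=2
  ..#.# -> .   bit 5 = 0  t=0,i=6
  ..#.. -> #   bit 4 = 1  t=2,i=8
  ...## -> #   bit 3 = 1  t=0,i=20
  ...#. -> #   bit 2 = 1  t=0,i=5
  ....# -> #   bit 1 = 1  t=0,i=4
  ..... -> .   bit 0 = 0  t=0,i=15
  bits 00100101001101011001011011011110 = 624269022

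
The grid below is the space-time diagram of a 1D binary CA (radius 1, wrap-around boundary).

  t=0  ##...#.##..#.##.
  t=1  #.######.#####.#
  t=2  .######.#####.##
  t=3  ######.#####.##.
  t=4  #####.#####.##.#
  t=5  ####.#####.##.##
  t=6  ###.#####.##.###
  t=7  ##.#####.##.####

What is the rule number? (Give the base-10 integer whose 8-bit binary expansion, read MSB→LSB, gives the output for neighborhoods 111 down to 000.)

191

  [7] ### => #  t=1,i=3
  [6] ##. => .  t=0,i=1
  [5] #.# => #  t=0,i=6
  [4] #.. => #  t=0,i=2
  [3] .## => #  t=0,i=0
  [2] .#. => #  t=0,i=5
  [1] ..# => #  t=0,i=4
  [0] ... => #  t=0,i=3
  bits 10111111 = 191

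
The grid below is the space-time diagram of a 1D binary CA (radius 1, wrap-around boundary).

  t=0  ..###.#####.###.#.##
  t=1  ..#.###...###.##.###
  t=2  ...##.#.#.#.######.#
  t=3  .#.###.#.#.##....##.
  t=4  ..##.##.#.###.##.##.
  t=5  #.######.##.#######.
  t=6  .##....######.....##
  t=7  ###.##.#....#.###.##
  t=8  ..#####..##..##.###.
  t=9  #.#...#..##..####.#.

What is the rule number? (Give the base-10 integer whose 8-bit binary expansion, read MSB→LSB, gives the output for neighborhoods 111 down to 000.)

105

  ###|.  b7=0 t=0,i=3
  ##.|#  b6=1 t=0,i=4
  #.#|#  b5=1 t=0,i=5
  #..|.  b4=0 t=0,i=0
  .##|#  b3=1 t=0,i=2
  .#.|.  b2=0 t=0,i=16
  ..#|.  b1=0 t=0,i=1
  ...|#  b0=1 t=1,i=8
  bits 01101001 = 105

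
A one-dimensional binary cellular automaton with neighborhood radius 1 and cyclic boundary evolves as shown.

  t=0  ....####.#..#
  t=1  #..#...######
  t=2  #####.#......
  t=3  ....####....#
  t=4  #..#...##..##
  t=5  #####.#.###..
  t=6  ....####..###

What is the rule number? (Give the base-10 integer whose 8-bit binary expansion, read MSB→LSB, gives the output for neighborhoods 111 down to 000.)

118

  ### -> .   bit 7 = 0  t=0,i=5
  ##. -> #   bit 6 = 1  t=0,i=7
  #.# -> #   bit 5 = 1  t=0,i=8
  #.. -> #   bit 4 = 1  t=0,i=0
  .## -> .   bit 3 = 0  t=0,i=4
  .#. -> #   bit 2 = 1  t=0,i=9
  ..# -> #   bit 1 = 1  t=0,i=3
  ... -> .   bit 0 = 0  t=0,i=1
  bits 01110110 = 118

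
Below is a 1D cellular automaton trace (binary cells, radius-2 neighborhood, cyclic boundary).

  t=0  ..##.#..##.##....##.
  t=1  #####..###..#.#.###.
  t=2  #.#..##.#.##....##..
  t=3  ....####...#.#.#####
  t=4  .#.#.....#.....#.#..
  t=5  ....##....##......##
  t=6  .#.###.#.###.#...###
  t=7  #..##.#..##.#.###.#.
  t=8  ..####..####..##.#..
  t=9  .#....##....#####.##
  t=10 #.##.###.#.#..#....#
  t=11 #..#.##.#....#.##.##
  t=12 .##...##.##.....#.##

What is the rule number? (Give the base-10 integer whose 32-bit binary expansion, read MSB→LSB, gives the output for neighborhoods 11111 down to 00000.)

  nb #####: next=#  (t=1,i=2, bit31=1)
  nb ####.: next=.  (t=1,i=3, bit30=0)
  nb ###.#: next=.  (t=1,i=18, bit29=0)
  nb ###..: next=.  (t=1,i=4, bit28=0)
  nb ##.##: next=.  (t=0,i=10, bit27=0)
  nb ##.#.: next=#  (t=0,i=4, bit26=1)
  nb ##..#: next=#  (t=1,i=5, bit25=1)
  nb ##...: next=.  (t=0,i=13, bit24=0)
  nb #.###: next=#  (t=1,i=0, bit23=1)
  nb #.##.: next=.  (t=0,i=11, bit22=0)
  nb #.#.#: next=.  (t=1,i=14, bit21=0)
  nb #.#..: next=.  (t=0,i=5, bit20=0)
  nb #..##: next=#  (t=0,i=7, bit19=1)
  nb #..#.: next=#  (t=1,i=11, bit18=1)
  nb #...#: next=#  (t=0,i=0, bit17=1)
  nb #....: next=#  (t=0,i=14, bit16=1)
  nb .####: next=.  (t=1,i=1, bit15=0)
  nb .###.: next=#  (t=1,i=8, bit14=1)
  nb .##.#: next=#  (t=0,i=3, bit13=1)
  nb .##..: next=#  (t=0,i=12, bit12=1)
  nb .#.##: next=.  (t=1,i=15, bit11=0)
  nb .#.#.: next=.  (t=1,i=13, bit10=0)
  nb .#..#: next=.  (t=0,i=6, bit9=0)
  nb .#...: next=#  (t=4,i=4, bit8=1)
  nb ..###: next=.  (t=1,i=7, bit7=0)
  nb ..##.: next=#  (t=0,i=2, bit6=1)
  nb ..#.#: next=.  (t=1,i=12, bit5=0)
  nb ..#..: next=.  (t=4,i=9, bit4=0)
  nb ...##: next=#  (t=0,i=1, bit3=1)
  nb ...#.: next=.  (t=3,i=10, bit2=0)
  nb ....#: next=.  (t=0,i=15, bit1=0)
  nb .....: next=.  (t=4,i=6, bit0=0)
  bits 10000110100011110111000101001000 = 2257547592

2257547592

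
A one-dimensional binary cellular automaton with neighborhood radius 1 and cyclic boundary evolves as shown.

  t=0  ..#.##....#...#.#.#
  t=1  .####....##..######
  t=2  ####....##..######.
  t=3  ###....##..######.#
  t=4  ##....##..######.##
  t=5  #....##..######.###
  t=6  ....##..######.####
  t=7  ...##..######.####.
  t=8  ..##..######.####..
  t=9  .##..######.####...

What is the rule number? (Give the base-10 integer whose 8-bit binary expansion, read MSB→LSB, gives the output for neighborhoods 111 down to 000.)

174

  nb ###: next=#  (t=1,i=2, bit7=1)
  nb ##.: next=.  (t=0,i=5, bit6=0)
  nb #.#: next=#  (t=0,i=3, bit5=1)
  nb #..: next=.  (t=0,i=0, bit4=0)
  nb .##: next=#  (t=0,i=4, bit3=1)
  nb .#.: next=#  (t=0,i=2, bit2=1)
  nb ..#: next=#  (t=0,i=1, bit1=1)
  nb ...: next=.  (t=0,i=7, bit0=0)
  bits 10101110 = 174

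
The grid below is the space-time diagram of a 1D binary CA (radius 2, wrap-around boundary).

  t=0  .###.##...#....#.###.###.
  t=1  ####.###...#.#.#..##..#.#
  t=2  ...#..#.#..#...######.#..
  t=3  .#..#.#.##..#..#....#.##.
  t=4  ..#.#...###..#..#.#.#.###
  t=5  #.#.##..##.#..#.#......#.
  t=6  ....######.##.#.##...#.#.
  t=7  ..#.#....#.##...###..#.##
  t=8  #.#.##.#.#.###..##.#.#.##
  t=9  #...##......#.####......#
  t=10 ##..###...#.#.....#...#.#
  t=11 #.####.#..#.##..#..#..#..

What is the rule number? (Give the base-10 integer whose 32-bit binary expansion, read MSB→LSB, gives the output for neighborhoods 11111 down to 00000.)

  #####|.  b31=0 t=1,i=1
  ####.|.  b30=0 t=1,i=2
  ###.#|#  b29=1 t=0,i=3
  ###..|.  b28=0 t=0,i=23
  ##.##|.  b27=0 t=0,i=4
  ##.#.|.  b26=0 t=2,i=21
  ##..#|#  b25=1 t=0,i=24
  ##...|#  b24=1 t=0,i=7
  #.###|.  b23=0 t=0,i=17
  #.##.|#  b22=1 t=0,i=5
  #.#.#|.  b21=0 t=1,i=13
  #.#..|#  b20=1 t=1,i=15
  #..##|#  b19=1 t=0,i=0
  #..#.|.  b18=0 t=1,i=21
  #...#|.  b17=0 t=0,i=8
  #....|.  b16=0 t=0,i=12
  .####|.  b15=0 t=1,i=0
  .###.|#  b14=1 t=0,i=2
  .##.#|#  b13=1 t=5,i=9
  .##..|#  b12=1 t=0,i=6
  .#.##|.  b11=0 t=0,i=16
  .#.#.|.  b10=0 t=1,i=12
  .#..#|#  b9=1 t=1,i=16
  .#...|#  b8=1 t=0,i=11
  ..###|#  b7=1 t=0,i=1
  ..##.|#  b6=1 t=1,i=18
  ..#.#|#  b5=1 t=0,i=15
  ..#..|.  b4=0 t=0,i=10
  ...##|.  b3=0 t=2,i=14
  ...#.|.  b2=0 t=0,i=9
  ....#|#  b1=1 t=0,i=13
  .....|.  b0=0 t=2,i=0
  bits 00100011010110000111001111100010 = 592999394

592999394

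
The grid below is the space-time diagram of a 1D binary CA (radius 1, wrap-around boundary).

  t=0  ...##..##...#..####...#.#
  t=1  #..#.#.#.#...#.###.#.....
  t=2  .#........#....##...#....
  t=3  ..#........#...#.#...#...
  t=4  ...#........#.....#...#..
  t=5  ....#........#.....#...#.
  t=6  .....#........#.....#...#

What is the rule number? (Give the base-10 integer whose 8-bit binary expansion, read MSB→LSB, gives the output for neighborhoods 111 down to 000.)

152

  ### -> #   bit 7 = 1  t=0,i=16
  ##. -> .   bit 6 = 0  t=0,i=4
  #.# -> .   bit 5 = 0  t=0,i=23
  #.. -> #   bit 4 = 1  t=0,i=0
  .## -> #   bit 3 = 1  t=0,i=3
  .#. -> .   bit 2 = 0  t=0,i=12
  ..# -> .   bit 1 = 0  t=0,i=2
  ... -> .   bit 0 = 0  t=0,i=1
  bits 10011000 = 152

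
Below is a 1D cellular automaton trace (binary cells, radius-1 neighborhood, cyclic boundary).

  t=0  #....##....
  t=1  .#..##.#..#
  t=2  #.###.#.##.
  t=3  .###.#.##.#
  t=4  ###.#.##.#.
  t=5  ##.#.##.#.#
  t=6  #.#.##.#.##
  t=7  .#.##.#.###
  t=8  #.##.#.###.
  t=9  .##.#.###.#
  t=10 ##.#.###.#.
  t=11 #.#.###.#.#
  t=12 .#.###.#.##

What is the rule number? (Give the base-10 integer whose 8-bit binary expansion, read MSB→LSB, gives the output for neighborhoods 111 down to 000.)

186

  [7] ### => #  t=2,i=3
  [6] ##. => .  t=0,i=6
  [5] #.# => #  t=1,i=0
  [4] #.. => #  t=0,i=1
  [3] .## => #  t=0,i=5
  [2] .#. => .  t=0,i=0
  [1] ..# => #  t=0,i=4
  [0] ... => .  t=0,i=2
  bits 10111010 = 186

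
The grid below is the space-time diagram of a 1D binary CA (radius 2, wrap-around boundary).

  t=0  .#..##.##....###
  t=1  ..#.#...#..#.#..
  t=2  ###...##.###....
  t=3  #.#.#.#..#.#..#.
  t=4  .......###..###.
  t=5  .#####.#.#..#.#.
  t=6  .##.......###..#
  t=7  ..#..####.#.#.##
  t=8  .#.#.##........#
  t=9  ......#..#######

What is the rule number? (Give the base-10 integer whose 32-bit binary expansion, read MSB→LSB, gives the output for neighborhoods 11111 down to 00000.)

  ##### -> .   bit 31 = 0  t=5,i=3
  ####. -> .   bit 30 = 0  t=5,i=4
  ###.# -> .   bit 29 = 0  t=0,i=15
  ###.. -> #   bit 28 = 1  t=2,i=2
  ##.## -> .   bit 27 = 0  t=0,i=6
  ##.#. -> .   bit 26 = 0  t=0,i=0
  ##..# -> .   bit 25 = 0  t=4,i=10
  ##... -> .   bit 24 = 0  t=0,i=9
  #.### -> #   bit 23 = 1  t=2,i=9
  #.##. -> .   bit 22 = 0  t=0,i=7
  #.#.# -> .   bit 21 = 0  t=3,i=0
  #.#.. -> .   bit 20 = 0  t=0,i=1
  #..## -> .   bit 19 = 0  t=0,i=3
  #..#. -> #   bit 18 = 1  t=1,i=10
  #...# -> #   bit 17 = 1  t=1,i=6
  #.... -> .   bit 16 = 0  t=0,i=10
  .#### -> #   bit 15 = 1  t=5,i=2
  .###. -> .   bit 14 = 0  t=0,i=14
  .##.# -> .   bit 13 = 0  t=0,i=5
  .##.. -> #   bit 12 = 1  t=0,i=8
  .#.## -> .   bit 11 = 0  t=6,i=0
  .#.#. -> .   bit 10 = 0  t=1,i=3
  .#..# -> #   bit 9 = 1  t=0,i=2
  .#... -> .   bit 8 = 0  t=1,i=5
  ..### -> #   bit 7 = 1  t=0,i=13
  ..##. -> #   bit 6 = 1  t=0,i=4
  ..#.# -> #   bit 5 = 1  t=1,i=2
  ..#.. -> .   bit 4 = 0  t=1,i=8
  ...## -> .   bit 3 = 0  t=0,i=12
  ...#. -> #   bit 2 = 1  t=1,i=1
  ....# -> #   bit 1 = 1  t=0,i=11
  ..... -> #   bit 0 = 1  t=4,i=1
  bits 00010000100001101001001011100111 = 277254887

277254887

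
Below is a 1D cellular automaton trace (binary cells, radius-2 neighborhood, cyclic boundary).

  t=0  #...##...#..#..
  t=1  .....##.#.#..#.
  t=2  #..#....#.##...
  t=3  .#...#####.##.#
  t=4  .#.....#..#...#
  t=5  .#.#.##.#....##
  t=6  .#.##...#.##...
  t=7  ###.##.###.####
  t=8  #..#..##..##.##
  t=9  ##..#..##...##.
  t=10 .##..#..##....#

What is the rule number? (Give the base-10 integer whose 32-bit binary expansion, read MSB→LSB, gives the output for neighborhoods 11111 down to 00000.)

2612075046

  [31] ##### => #  t=3,i=7
  [30] ####. => .  t=3,i=8
  [29] ###.# => .  t=3,i=9
  [28] ###.. => #  t=8,i=0
  [27] ##.## => #  t=3,i=10
  [26] ##.#. => .  t=1,i=7
  [25] ##..# => #  t=8,i=1
  [24] ##... => #  t=0,i=6
  [23] #.### => #  t=7,i=7
  [22] #.##. => .  t=2,i=10
  [21] #.#.# => #  t=1,i=8
  [20] #.#.. => #  t=1,i=10
  [19] #..## => .  t=8,i=5
  [18] #..#. => .  t=0,i=11
  [17] #...# => .  t=0,i=2
  [16] #.... => #  t=1,i=0
  [15] .#### => .  t=3,i=6
  [14] .###. => .  t=7,i=8
  [13] .##.# => .  t=1,i=6
  [12] .##.. => #  t=0,i=5
  [11] .#.## => #  t=2,i=9
  [10] .#.#. => .  t=1,i=9
  [9] .#..# => #  t=0,i=10
  [8] .#... => .  t=0,i=1
  [7] ..### => .  t=3,i=5
  [6] ..##. => .  t=0,i=4
  [5] ..#.# => #  t=2,i=8
  [4] ..#.. => .  t=0,i=0
  [3] ...## => .  t=0,i=3
  [2] ...#. => #  t=0,i=8
  [1] ....# => #  t=1,i=3
  [0] ..... => .  t=1,i=1
  bits 10011011101100010001101000100110 = 2612075046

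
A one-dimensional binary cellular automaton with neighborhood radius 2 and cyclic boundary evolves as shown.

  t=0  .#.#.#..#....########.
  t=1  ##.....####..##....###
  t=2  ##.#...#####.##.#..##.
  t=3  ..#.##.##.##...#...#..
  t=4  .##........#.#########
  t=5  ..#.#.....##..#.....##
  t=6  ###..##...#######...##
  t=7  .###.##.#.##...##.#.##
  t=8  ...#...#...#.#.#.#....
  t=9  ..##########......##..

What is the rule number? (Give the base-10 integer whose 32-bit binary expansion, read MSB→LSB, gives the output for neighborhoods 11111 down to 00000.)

1980207604

  [31] ##### => .  t=0,i=15
  [30] ####. => #  t=0,i=19
  [29] ###.# => #  t=2,i=11
  [28] ###.. => #  t=0,i=20
  [27] ##.## => .  t=2,i=12
  [26] ##.#. => #  t=2,i=2
  [25] ##..# => #  t=0,i=21
  [24] ##... => .  t=1,i=2
  [23] #.### => .  t=4,i=13
  [22] #.##. => .  t=2,i=0
  [21] #.#.# => .  t=0,i=3
  [20] #.#.. => .  t=0,i=5
  [19] #..## => .  t=1,i=12
  [18] #..#. => #  t=0,i=0
  [17] #...# => #  t=2,i=5
  [16] #.... => #  t=0,i=10
  [15] .#### => #  t=0,i=14
  [14] .###. => .  t=7,i=2
  [13] .##.# => .  t=2,i=1
  [12] .##.. => #  t=1,i=14
  [11] .#.## => .  t=3,i=3
  [10] .#.#. => .  t=0,i=2
  [9] .#..# => .  t=0,i=6
  [8] .#... => #  t=0,i=9
  [7] ..### => #  t=0,i=13
  [6] ..##. => #  t=1,i=13
  [5] ..#.# => #  t=0,i=1
  [4] ..#.. => #  t=0,i=8
  [3] ...## => .  t=0,i=12
  [2] ...#. => #  t=3,i=1
  [1] ....# => .  t=0,i=11
  [0] ..... => .  t=1,i=4
  bits 01110110000001111001000111110100 = 1980207604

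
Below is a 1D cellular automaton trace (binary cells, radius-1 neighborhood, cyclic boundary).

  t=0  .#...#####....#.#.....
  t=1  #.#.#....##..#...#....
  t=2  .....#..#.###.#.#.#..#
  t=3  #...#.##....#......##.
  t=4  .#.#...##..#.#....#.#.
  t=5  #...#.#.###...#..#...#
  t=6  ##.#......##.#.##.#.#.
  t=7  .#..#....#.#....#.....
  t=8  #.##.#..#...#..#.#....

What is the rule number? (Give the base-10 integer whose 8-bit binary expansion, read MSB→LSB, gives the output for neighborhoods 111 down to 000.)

82

  ### -> .   bit 7 = 0  t=0,i=6
  ##. -> #   bit 6 = 1  t=0,i=9
  #.# -> .   bit 5 = 0  t=0,i=15
  #.. -> #   bit 4 = 1  t=0,i=2
  .## -> .   bit 3 = 0  t=0,i=5
  .#. -> .   bit 2 = 0  t=0,i=1
  ..# -> #   bit 1 = 1  t=0,i=0
  ... -> .   bit 0 = 0  t=0,i=3
  bits 01010010 = 82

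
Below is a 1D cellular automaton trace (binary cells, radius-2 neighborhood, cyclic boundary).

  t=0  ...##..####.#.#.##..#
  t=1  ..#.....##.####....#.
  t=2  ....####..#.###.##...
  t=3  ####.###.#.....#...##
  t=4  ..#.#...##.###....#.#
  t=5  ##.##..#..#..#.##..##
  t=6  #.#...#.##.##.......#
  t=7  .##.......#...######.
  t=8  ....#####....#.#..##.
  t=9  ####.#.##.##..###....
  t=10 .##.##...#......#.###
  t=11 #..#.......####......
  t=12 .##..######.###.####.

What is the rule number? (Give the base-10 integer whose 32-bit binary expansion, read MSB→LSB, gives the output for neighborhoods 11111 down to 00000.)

1547011595

  ##### -> .   bit 31 = 0  t=3,i=0
  ####. -> #   bit 30 = 1  t=0,i=9
  ###.# -> .   bit 29 = 0  t=0,i=10
  ###.. -> #   bit 28 = 1  t=1,i=14
  ##.## -> #   bit 27 = 1  t=1,i=10
  ##.#. -> #   bit 26 = 1  t=0,i=11
  ##..# -> .   bit 25 = 0  t=0,i=5
  ##... -> .   bit 24 = 0  t=1,i=15
  #.### -> .   bit 23 = 0  t=1,i=11
  #.##. -> .   bit 22 = 0  t=0,i=16
  #.#.# -> #   bit 21 = 1  t=0,i=12
  #.#.. -> #   bit 20 = 1  t=3,i=9
  #..## -> .   bit 19 = 0  t=0,i=6
  #..#. -> #   bit 18 = 1  t=0,i=19
  #...# -> .   bit 17 = 0  t=0,i=1
  #.... -> #   bit 16 = 1  t=1,i=4
  .#### -> #   bit 15 = 1  t=0,i=8
  .###. -> .   bit 14 = 0  t=2,i=13
  .##.# -> .   bit 13 = 0  t=1,i=9
  .##.. -> .   bit 12 = 0  t=0,i=4
  .#.## -> .   bit 11 = 0  t=0,i=15
  .#.#. -> #   bit 10 = 1  t=0,i=13
  .#..# -> #   bit 9 = 1  t=4,i=0
  .#... -> .   bit 8 = 0  t=0,i=0
  ..### -> .   bit 7 = 0  t=0,i=7
  ..##. -> .   bit 6 = 0  t=0,i=3
  ..#.# -> .   bit 5 = 0  t=2,i=10
  ..#.. -> .   bit 4 = 0  t=0,i=20
  ...## -> #   bit 3 = 1  t=0,i=2
  ...#. -> .   bit 2 = 0  t=1,i=1
  ....# -> #   bit 1 = 1  t=1,i=6
  ..... -> #   bit 0 = 1  t=1,i=5
  bits 01011100001101011000011000001011 = 1547011595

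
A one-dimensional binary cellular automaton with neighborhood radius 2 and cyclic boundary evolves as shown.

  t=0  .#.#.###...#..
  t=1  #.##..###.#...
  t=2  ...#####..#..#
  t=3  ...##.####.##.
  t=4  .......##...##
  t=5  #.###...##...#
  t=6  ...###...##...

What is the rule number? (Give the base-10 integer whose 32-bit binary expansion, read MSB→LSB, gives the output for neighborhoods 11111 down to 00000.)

  ##### -> .   bit 31 = 0  t=2,i=5
  ####. -> #   bit 30 = 1  t=2,i=6
  ###.# -> .   bit 29 = 0  t=1,i=8
  ###.. -> #   bit 28 = 1  t=0,i=7
  ##.## -> .   bit 27 = 0  t=3,i=5
  ##.#. -> .   bit 26 = 0  t=1,i=9
  ##..# -> #   bit 25 = 1  t=1,i=4
  ##... -> #   bit 24 = 1  t=0,i=8
  #.### -> .   bit 23 = 0  t=0,i=5
  #.##. -> .   bit 22 = 0  t=1,i=2
  #.#.# -> #   bit 21 = 1  t=0,i=3
  #.#.. -> #   bit 20 = 1  t=1,i=10
  #..## -> #   bit 19 = 1  t=1,i=5
  #..#. -> #   bit 18 = 1  t=2,i=9
  #...# -> .   bit 17 = 0  t=0,i=9
  #.... -> .   bit 16 = 0  t=3,i=0
  .#### -> #   bit 15 = 1  t=2,i=4
  .###. -> #   bit 14 = 1  t=0,i=6
  .##.# -> .   bit 13 = 0  t=3,i=4
  .##.. -> #   bit 12 = 1  t=1,i=3
  .#.## -> .   bit 11 = 0  t=0,i=4
  .#.#. -> #   bit 10 = 1  t=0,i=2
  .#..# -> #   bit 9 = 1  t=2,i=11
  .#... -> .   bit 8 = 0  t=0,i=12
  ..### -> #   bit 7 = 1  t=1,i=6
  ..##. -> .   bit 6 = 0  t=3,i=3
  ..#.# -> .   bit 5 = 0  t=0,i=1
  ..#.. -> .   bit 4 = 0  t=0,i=11
  ...## -> .   bit 3 = 0  t=2,i=2
  ...#. -> #   bit 2 = 1  t=0,i=0
  ....# -> .   bit 1 = 0  t=3,i=1
  ..... -> #   bit 0 = 1  t=4,i=2
  bits 01010011001111001101011010000101 = 1396496005

1396496005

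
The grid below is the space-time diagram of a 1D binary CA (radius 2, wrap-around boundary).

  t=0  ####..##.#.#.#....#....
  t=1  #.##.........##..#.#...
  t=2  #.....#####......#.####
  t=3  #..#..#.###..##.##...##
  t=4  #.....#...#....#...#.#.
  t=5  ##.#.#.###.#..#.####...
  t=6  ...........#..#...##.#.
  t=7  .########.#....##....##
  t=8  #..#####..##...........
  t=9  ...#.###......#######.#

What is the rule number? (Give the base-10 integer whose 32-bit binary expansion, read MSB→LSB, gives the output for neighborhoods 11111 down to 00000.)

  [31] ##### => #  t=2,i=8
  [30] ####. => #  t=0,i=2
  [29] ###.# => .  t=5,i=9
  [28] ###.. => #  t=0,i=3
  [27] ##.## => #  t=3,i=15
  [26] ##.#. => .  t=0,i=8
  [25] ##..# => .  t=0,i=4
  [24] ##... => .  t=1,i=4
  [23] #.### => .  t=2,i=19
  [22] #.##. => .  t=1,i=2
  [21] #.#.# => .  t=0,i=9
  [20] #.#.. => #  t=0,i=13
  [19] #..## => .  t=0,i=5
  [18] #..#. => .  t=1,i=16
  [17] #...# => #  t=1,i=21
  [16] #.... => .  t=0,i=15
  [15] .#### => .  t=0,i=1
  [14] .###. => .  t=3,i=9
  [13] .##.# => .  t=0,i=7
  [12] .##.. => .  t=1,i=3
  [11] .#.## => .  t=1,i=1
  [10] .#.#. => .  t=0,i=10
  [9] .#..# => .  t=3,i=4
  [8] .#... => #  t=0,i=14
  [7] ..### => #  t=0,i=0
  [6] ..##. => .  t=0,i=6
  [5] ..#.# => #  t=1,i=0
  [4] ..#.. => .  t=0,i=18
  [3] ...## => .  t=0,i=22
  [2] ...#. => #  t=0,i=17
  [1] ....# => .  t=0,i=16
  [0] ..... => #  t=1,i=6
  bits 11011000000100100000000110100101 = 3625058725

3625058725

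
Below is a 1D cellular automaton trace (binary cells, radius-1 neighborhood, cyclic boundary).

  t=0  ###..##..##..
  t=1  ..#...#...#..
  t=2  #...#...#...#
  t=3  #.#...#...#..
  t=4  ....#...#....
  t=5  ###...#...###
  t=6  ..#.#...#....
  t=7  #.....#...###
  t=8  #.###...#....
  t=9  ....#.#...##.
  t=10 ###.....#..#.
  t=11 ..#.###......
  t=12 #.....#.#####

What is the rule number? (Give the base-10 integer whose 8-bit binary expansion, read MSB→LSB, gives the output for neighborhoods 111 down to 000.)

  ### -> .   bit 7 = 0  t=0,i=1
  ##. -> #   bit 6 = 1  t=0,i=2
  #.# -> .   bit 5 = 0  t=3,i=1
  #.. -> .   bit 4 = 0  t=0,i=3
  .## -> .   bit 3 = 0  t=0,i=0
  .#. -> .   bit 2 = 0  t=1,i=2
  ..# -> .   bit 1 = 0  t=0,i=4
  ... -> #   bit 0 = 1  t=1,i=0
  bits 01000001 = 65

65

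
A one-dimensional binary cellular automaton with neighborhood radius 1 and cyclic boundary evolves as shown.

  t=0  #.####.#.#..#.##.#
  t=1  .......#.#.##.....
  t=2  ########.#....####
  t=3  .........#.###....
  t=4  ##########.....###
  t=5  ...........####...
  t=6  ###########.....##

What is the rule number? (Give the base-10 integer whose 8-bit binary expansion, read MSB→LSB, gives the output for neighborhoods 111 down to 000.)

7

  ###|.  b7=0 t=0,i=3
  ##.|.  b6=0 t=0,i=0
  #.#|.  b5=0 t=0,i=1
  #..|.  b4=0 t=0,i=10
  .##|.  b3=0 t=0,i=2
  .#.|#  b2=1 t=0,i=7
  ..#|#  b1=1 t=0,i=11
  ...|#  b0=1 t=1,i=0
  bits 00000111 = 7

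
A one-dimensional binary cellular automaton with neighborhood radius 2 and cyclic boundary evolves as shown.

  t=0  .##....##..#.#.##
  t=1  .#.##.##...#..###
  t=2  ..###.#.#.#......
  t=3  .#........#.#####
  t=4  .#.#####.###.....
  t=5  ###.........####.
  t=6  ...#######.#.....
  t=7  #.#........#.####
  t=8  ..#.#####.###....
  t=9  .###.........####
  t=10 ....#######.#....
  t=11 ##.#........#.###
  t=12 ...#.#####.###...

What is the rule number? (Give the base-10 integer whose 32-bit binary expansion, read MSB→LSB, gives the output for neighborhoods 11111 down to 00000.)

  [31] ##### => .  t=3,i=14
  [30] ####. => .  t=3,i=15
  [29] ###.# => .  t=1,i=16
  [28] ###.. => .  t=4,i=11
  [27] ##.## => .  t=0,i=0
  [26] ##.#. => .  t=1,i=0
  [25] ##..# => .  t=0,i=9
  [24] ##... => #  t=0,i=3
  [23] #.### => .  t=3,i=12
  [22] #.##. => #  t=0,i=1
  [21] #.#.# => .  t=0,i=13
  [20] #.#.. => #  t=2,i=10
  [19] #..## => .  t=1,i=13
  [18] #..#. => .  t=0,i=10
  [17] #...# => .  t=1,i=9
  [16] #.... => #  t=0,i=4
  [15] .#### => .  t=3,i=13
  [14] .###. => .  t=1,i=15
  [13] .##.# => #  t=0,i=16
  [12] .##.. => .  t=0,i=2
  [11] .#.## => #  t=0,i=14
  [10] .#.#. => .  t=0,i=12
  [9] .#..# => .  t=1,i=12
  [8] .#... => .  t=2,i=11
  [7] ..### => .  t=1,i=14
  [6] ..##. => #  t=0,i=7
  [5] ..#.# => #  t=0,i=11
  [4] ..#.. => .  t=1,i=11
  [3] ...## => #  t=0,i=6
  [2] ...#. => #  t=1,i=10
  [1] ....# => .  t=0,i=5
  [0] ..... => #  t=2,i=13
  bits 00000001010100010010100001101101 = 22095981

22095981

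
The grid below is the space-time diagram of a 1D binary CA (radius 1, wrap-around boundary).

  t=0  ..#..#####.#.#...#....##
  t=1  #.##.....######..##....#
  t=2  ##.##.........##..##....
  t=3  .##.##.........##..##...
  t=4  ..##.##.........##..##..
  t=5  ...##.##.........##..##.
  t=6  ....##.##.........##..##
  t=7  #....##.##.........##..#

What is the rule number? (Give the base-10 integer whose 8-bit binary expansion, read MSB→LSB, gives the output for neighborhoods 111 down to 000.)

116

  ###|.  b7=0 t=0,i=6
  ##.|#  b6=1 t=0,i=9
  #.#|#  b5=1 t=0,i=10
  #..|#  b4=1 t=0,i=0
  .##|.  b3=0 t=0,i=5
  .#.|#  b2=1 t=0,i=2
  ..#|.  b1=0 t=0,i=1
  ...|.  b0=0 t=0,i=15
  bits 01110100 = 116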